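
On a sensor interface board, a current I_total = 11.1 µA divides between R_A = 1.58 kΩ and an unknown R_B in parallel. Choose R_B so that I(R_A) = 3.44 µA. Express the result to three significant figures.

R_B ≈ 0.710 kΩ

The fraction through R_A equals R_B/(R_A+R_B).
With f = 0.3099, R_B = R_A · f/(1−f) = 1.58 × 0.4491 = 0.7096 kΩ.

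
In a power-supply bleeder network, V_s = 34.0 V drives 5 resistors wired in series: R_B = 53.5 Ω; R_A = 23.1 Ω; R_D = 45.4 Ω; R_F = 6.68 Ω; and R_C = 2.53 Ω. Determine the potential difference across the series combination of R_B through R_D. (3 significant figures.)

V ≈ 31.6 V

Series total: ΣR = 53.5 + 23.1 + 45.4 + 6.68 + 2.53 = 131.2 Ω.
R_{R_B..R_D} = 53.5 + 23.1 + 45.4 = 122.0 Ω.
By the voltage-divider rule, V = 34.0 × 122.0/131.2 = 31.61 V.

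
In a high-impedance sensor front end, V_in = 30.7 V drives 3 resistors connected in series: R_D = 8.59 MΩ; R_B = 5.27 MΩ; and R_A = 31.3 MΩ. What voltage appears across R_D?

Total series resistance ΣR = 8.59 + 5.27 + 31.3 = 45.16 MΩ.
By the voltage-divider rule, V = 30.7 × 8.590/45.16 = 5.840 V.

V ≈ 5.84 V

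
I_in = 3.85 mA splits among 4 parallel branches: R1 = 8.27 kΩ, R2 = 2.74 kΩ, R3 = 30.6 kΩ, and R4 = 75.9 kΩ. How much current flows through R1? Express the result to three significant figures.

Conductances: ΣG = 1/8.27 + 1/2.74 + 1/30.6 + 1/75.9 = 0.5317 (1/kΩ).
Current divider: I(R1) = I_in · G_k/ΣG = 3.85 × (0.1209/0.5317) = 3.85 × 0.2274 = 0.8755 mA.

I ≈ 0.876 mA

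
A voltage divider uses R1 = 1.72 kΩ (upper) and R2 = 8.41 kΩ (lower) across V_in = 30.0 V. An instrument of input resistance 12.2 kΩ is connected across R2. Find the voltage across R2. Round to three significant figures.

First combine the lower leg with the load: R2 ‖ R_L = 4.978 kΩ.
Now apply the divider: V_out = 30.0 × 0.7432 = 22.30 V.

V_out ≈ 22.3 V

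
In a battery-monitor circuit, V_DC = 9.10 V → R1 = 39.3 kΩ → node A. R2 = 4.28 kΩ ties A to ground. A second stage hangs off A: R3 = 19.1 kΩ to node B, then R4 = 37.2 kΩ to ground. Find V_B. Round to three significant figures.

Node A sees R2 in parallel with the series input of stage 2, R3 + R4 = 56.30 kΩ.
R2 ‖ (R3+R4) = 3.978 kΩ.
V_A = 9.10 × 3.978/(39.3 + 3.978) = 0.8364 V.
V_B = V_A × 0.6607 = 0.5526 V.

V_B ≈ 0.553 V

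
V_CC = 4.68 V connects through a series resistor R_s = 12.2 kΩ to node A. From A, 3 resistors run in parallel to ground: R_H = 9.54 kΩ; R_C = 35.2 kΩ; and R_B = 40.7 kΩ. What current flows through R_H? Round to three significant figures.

I ≈ 0.168 mA

Equivalent of the parallel group: R_p = 6.337 kΩ.
V_A = 4.68 × 6.337/18.54 = 1.600 V.
Branch current I = V_A/R_H = 1.600/9.54 = 0.1677 mA.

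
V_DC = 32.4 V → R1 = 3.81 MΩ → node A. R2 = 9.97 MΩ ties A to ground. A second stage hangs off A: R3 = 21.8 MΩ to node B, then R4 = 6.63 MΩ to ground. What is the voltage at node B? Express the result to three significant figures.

V_B ≈ 4.98 V

Node A sees R2 in parallel with the series input of stage 2, R3 + R4 = 28.43 MΩ.
R2 ‖ (R3+R4) = 7.381 MΩ.
So V_A = 32.4 × 0.6596 = 21.37 V.
Then the unloaded second divider: V_B = V_A × R4/(R3+R4) = 21.37 × 0.2332 = 4.984 V.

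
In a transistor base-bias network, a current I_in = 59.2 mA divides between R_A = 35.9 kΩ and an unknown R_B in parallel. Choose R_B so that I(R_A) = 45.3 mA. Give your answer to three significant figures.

Two-branch current divider: I_A = I_in · R_B/(R_A + R_B).
45.3/59.2 = R_B/(R_A + R_B) → R_B = R_A · (0.7652)/(1 − 0.7652) = 35.9 × 3.259 = 117.0 kΩ.

R_B ≈ 117 kΩ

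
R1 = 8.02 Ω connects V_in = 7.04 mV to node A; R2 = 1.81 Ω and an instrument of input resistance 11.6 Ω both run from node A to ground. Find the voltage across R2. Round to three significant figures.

V_out ≈ 1.15 mV

First combine the lower leg with the load: R2 ‖ R_L = 1.566 Ω.
Voltage divider with the loaded lower leg: V_out = 7.04 × 1.566/(8.02 + 1.566) = 7.04 × 0.1633 = 1.150 mV.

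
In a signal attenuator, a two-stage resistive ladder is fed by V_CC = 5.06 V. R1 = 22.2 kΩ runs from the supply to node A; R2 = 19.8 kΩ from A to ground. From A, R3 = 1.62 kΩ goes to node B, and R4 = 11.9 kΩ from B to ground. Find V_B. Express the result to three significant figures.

Node A sees R2 in parallel with the series input of stage 2, R3 + R4 = 13.52 kΩ.
R2 ‖ (R3+R4) = 8.034 kΩ.
So V_A = 5.06 × 0.2657 = 1.345 V.
Then the unloaded second divider: V_B = V_A × R4/(R3+R4) = 1.345 × 0.8802 = 1.183 V.

V_B ≈ 1.18 V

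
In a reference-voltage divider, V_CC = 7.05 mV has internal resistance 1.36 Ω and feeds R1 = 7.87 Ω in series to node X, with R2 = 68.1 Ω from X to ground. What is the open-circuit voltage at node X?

V_th ≈ 6.21 mV

R1' = 1.36 + 7.87 = 9.230 Ω (source resistance + R1).
V_th is the unloaded tap voltage: V_CC · R2/(R1'+R2) = 7.05 × 0.8806 = 6.209 mV.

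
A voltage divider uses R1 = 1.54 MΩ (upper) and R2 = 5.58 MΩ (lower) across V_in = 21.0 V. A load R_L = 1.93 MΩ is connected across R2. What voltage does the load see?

R2 ‖ R_L = (5.58 × 1.93)/(5.58 + 1.93) = 1.434 MΩ.
Then V_out = V_in · R2'/(R1 + R2') = 21.0 × 1.434/2.974 = 10.13 V.
(Unloaded it would be 16.5 V; the load pulls it down.)

V_out ≈ 10.1 V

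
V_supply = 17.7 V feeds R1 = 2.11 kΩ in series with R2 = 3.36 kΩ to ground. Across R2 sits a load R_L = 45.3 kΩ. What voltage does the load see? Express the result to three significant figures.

R2 ‖ R_L = (3.36 × 45.3)/(3.36 + 45.3) = 3.128 kΩ.
Voltage divider with the loaded lower leg: V_out = 17.7 × 3.128/(2.11 + 3.128) = 17.7 × 0.5972 = 10.57 V.
(Unloaded it would be 10.9 V; the load pulls it down.)

V_out ≈ 10.6 V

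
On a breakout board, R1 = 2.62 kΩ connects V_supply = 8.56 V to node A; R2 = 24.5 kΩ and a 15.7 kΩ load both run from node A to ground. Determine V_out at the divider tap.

V_out ≈ 6.72 V

The load sits in parallel with R2, giving an effective lower resistance R2' = R2·R_L/(R2+R_L) = 9.568 kΩ.
Voltage divider with the loaded lower leg: V_out = 8.56 × 9.568/(2.62 + 9.568) = 8.56 × 0.7850 = 6.720 V.
(Unloaded it would be 7.73 V; the load pulls it down.)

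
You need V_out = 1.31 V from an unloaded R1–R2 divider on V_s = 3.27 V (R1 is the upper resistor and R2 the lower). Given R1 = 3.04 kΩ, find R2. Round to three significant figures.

R2 ≈ 2.03 kΩ

The divider ratio is R2/(R1+R2) = 1.31/3.27 = 0.4006.
So R2 = R1 · V_out/(V_s − V_out) = 3.04 × 1.31/(3.27 − 1.31) = 3.04 × 0.6684 = 2.032 kΩ.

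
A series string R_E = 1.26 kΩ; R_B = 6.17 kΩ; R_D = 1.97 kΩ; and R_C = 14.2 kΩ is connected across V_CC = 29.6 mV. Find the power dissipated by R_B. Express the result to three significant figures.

The common current is I = 29.6/23.60 = 1.254 µA.
V(R_B) = I·R = 7.739 mV; P = V·I = 7.739 × 1.254 = 9.706 nW.

P ≈ 9.71 nW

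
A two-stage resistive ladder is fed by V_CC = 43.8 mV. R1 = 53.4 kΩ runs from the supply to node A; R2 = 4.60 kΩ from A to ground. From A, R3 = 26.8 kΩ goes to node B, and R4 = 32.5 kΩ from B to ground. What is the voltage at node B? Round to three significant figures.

Looking into the second stage from A: R3 + R4 = 59.30 kΩ appears in parallel with R2.
R2 ‖ (R3+R4) = 4.269 kΩ.
So V_A = 43.8 × 0.07402 = 3.242 mV.
V_B = V_A × 0.5481 = 1.777 mV.

V_B ≈ 1.78 mV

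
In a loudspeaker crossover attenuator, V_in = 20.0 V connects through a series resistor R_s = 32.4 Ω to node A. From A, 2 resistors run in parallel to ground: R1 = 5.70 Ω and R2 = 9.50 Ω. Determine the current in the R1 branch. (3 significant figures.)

I ≈ 0.348 A

Parallel bank: R_p = 1/(1/5.70 + 1/9.50) = 3.562 Ω.
Node voltage V_A = V_in · R_p/(R_s + R_p) = 20.0 × 0.09906 = 1.981 V.
I(R1) = V_A / R1 = 1.981/5.70 = 0.3476 A.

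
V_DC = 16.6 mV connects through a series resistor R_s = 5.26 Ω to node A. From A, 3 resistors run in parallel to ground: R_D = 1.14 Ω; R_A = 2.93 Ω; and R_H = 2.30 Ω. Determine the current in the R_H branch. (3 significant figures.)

Combine the parallel branches: R_p = (1/1.14 + 1/2.93 + 1/2.30)⁻¹ = 0.6049 Ω.
Node voltage V_A = V_DC · R_p/(R_s + R_p) = 16.6 × 0.1031 = 1.712 mV.
Branch current I = V_A/R_H = 1.712/2.30 = 0.7444 mA.
(Equivalently: I_total = 2.830 mA, then current-divider fraction G_k/ΣG = 0.2630.)

I ≈ 0.744 mA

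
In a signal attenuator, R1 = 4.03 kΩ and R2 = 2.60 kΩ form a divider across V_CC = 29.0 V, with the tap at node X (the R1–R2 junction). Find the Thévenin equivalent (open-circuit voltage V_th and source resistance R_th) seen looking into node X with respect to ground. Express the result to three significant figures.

V_th is the unloaded tap voltage: V_CC · R2/(R1+R2) = 29.0 × 0.3922 = 11.37 V.
Zeroing V_CC shorts the top of R1 to ground, so R_th = R1 ‖ R2 = 1.580 kΩ.

V_th ≈ 11.4 V, R_th ≈ 1.58 kΩ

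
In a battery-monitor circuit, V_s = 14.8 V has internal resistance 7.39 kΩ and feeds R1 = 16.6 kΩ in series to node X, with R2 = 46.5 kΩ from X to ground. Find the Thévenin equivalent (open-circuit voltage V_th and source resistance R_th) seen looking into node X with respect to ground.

R1' = 7.39 + 16.6 = 23.99 kΩ (source resistance + R1).
V_th is the unloaded tap voltage: V_s · R2/(R1'+R2) = 14.8 × 0.6597 = 9.763 V.
Looking into X with the source shorted: R_th = R1'·R2/(R1'+R2) = 23.99 × 46.5/70.49 = 15.83 kΩ.

V_th ≈ 9.76 V, R_th ≈ 15.8 kΩ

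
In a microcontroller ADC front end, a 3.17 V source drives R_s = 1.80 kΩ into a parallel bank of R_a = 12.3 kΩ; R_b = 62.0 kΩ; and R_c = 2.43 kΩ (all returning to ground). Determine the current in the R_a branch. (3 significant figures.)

Combine the parallel branches: R_p = (1/12.3 + 1/62.0 + 1/2.43)⁻¹ = 1.965 kΩ.
V_A by voltage divider: V_A = 3.17 × 1.965/(1.80 + 1.965) = 1.654 V.
Branch current I = V_A/R_a = 1.654/12.3 = 0.1345 mA.

I ≈ 0.135 mA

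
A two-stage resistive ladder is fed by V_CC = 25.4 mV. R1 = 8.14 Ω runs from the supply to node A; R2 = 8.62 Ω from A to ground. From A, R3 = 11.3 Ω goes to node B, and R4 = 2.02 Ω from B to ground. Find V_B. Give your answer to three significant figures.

V_B ≈ 1.51 mV

Node A sees R2 in parallel with the series input of stage 2, R3 + R4 = 13.32 Ω.
Effective lower resistance at A: R2 ‖ 13.32 = 5.233 Ω.
So V_A = 25.4 × 0.3913 = 9.940 mV.
Stage 2 is unloaded, so V_B = V_A · R4/(R3+R4) = 9.940 × 2.02/13.32 = 1.507 mV.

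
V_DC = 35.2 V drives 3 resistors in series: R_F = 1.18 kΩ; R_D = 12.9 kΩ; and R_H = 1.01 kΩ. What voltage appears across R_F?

V ≈ 2.75 V

Series total: ΣR = 1.18 + 12.9 + 1.01 = 15.09 kΩ.
V = V_DC · R/ΣR = 35.2 × 0.07820 = 2.753 V.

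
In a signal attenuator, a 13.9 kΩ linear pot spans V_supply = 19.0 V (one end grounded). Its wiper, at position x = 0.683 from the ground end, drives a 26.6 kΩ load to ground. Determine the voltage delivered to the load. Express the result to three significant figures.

The pot divides into 4.406 kΩ above the wiper and 9.494 kΩ below.
(x·R_p) ‖ R_L = 6.997 kΩ.
Then V_out = V_supply · 6.997/(4.406 + 6.997) = 11.66 V.
(Unloaded: V_out = x·V_supply = 13.0 V.)

V_out ≈ 11.7 V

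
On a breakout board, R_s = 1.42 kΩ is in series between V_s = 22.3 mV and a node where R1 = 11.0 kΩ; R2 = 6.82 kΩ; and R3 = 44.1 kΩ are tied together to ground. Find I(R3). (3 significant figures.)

Combine the parallel branches: R_p = (1/11.0 + 1/6.82 + 1/44.1)⁻¹ = 3.843 kΩ.
V_A = 22.3 × 3.843/5.263 = 16.28 mV.
Branch current I = V_A/R3 = 16.28/44.1 = 0.3692 µA.

I ≈ 0.369 µA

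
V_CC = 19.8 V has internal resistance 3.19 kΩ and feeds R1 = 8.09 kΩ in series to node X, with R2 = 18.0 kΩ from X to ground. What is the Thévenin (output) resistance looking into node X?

R_th ≈ 6.93 kΩ

R1' = 3.19 + 8.09 = 11.28 kΩ (source resistance + R1).
Looking into X with the source shorted: R_th = R1'·R2/(R1'+R2) = 11.28 × 18.0/29.28 = 6.934 kΩ.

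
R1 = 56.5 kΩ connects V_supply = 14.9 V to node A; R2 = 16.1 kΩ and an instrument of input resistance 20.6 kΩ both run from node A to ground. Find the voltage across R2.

First combine the lower leg with the load: R2 ‖ R_L = 9.037 kΩ.
Then V_out = V_supply · R2'/(R1 + R2') = 14.9 × 9.037/65.54 = 2.055 V.
(Unloaded it would be 3.30 V; the load pulls it down.)

V_out ≈ 2.05 V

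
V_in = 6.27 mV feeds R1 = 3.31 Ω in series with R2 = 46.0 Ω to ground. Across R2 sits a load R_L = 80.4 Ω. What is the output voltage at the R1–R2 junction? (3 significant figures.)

V_out ≈ 5.63 mV

First combine the lower leg with the load: R2 ‖ R_L = 29.26 Ω.
Then V_out = V_in · R2'/(R1 + R2') = 6.27 × 29.26/32.57 = 5.633 mV.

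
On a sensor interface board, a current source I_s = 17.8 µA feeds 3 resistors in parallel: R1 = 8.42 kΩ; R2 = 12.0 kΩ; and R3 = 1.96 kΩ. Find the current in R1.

Conductances: ΣG = 1/8.42 + 1/12.0 + 1/1.96 = 0.7123 (1/kΩ).
By the current-divider rule, I = I_s · G_k/ΣG = 17.8 × 0.1667 = 2.968 µA.

I ≈ 2.97 µA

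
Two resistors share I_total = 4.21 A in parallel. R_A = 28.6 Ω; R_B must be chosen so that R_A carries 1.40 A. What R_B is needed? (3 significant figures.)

R_B ≈ 14.2 Ω

Two-branch current divider: I_A = I_total · R_B/(R_A + R_B).
1.40/4.21 = R_B/(R_A + R_B) → R_B = R_A · (0.3325)/(1 − 0.3325) = 28.6 × 0.4982 = 14.25 Ω.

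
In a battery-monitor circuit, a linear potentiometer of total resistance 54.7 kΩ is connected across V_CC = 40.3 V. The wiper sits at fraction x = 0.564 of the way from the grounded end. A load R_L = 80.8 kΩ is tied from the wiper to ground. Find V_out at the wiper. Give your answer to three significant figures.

Lower segment x·R_p = 30.85 kΩ; upper segment (1−x)·R_p = 23.85 kΩ.
Lower segment in parallel with the load: 30.85 ‖ 80.8 = 22.33 kΩ.
Then V_out = V_CC · 22.33/(23.85 + 22.33) = 19.49 V.

V_out ≈ 19.5 V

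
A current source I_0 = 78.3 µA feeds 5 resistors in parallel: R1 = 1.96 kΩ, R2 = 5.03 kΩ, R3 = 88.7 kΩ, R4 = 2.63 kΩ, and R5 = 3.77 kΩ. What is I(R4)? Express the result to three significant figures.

ΣG = 1/1.96 + 1/5.03 + 1/88.7 + 1/2.63 + 1/3.77 = 1.366.
By the current-divider rule, I = I_0 · G_k/ΣG = 78.3 × 0.2784 = 21.80 µA.

I ≈ 21.8 µA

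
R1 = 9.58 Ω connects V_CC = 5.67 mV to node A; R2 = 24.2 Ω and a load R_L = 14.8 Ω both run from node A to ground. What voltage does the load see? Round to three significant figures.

V_out ≈ 2.78 mV

R2 ‖ R_L = (24.2 × 14.8)/(24.2 + 14.8) = 9.184 Ω.
Now apply the divider: V_out = 5.67 × 0.4894 = 2.775 mV.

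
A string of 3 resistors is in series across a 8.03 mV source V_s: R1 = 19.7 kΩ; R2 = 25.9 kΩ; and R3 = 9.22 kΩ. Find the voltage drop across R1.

Total series resistance ΣR = 19.7 + 25.9 + 9.22 = 54.82 kΩ.
Voltage divider: V = V_s · (19.70 / 54.82) = 8.03 × 0.3594 = 2.886 mV.

V ≈ 2.89 mV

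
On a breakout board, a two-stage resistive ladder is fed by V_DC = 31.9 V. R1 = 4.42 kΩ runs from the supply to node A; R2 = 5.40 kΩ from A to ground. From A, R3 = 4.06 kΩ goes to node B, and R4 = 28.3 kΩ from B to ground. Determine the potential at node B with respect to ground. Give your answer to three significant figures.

Looking into the second stage from A: R3 + R4 = 32.36 kΩ appears in parallel with R2.
R2 ‖ (R3+R4) = 4.628 kΩ.
So V_A = 31.9 × 0.5115 = 16.32 V.
Then the unloaded second divider: V_B = V_A × R4/(R3+R4) = 16.32 × 0.8745 = 14.27 V.

V_B ≈ 14.3 V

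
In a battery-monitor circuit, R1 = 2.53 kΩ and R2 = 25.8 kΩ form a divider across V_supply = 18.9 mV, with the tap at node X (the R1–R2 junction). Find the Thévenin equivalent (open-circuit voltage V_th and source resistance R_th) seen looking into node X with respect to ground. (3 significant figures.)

V_th ≈ 17.2 mV, R_th ≈ 2.30 kΩ

Open-circuit (no load on X): V_th = V_supply · R2/(R1 + R2) = 18.9 × 25.8/(2.530 + 25.8) = 17.21 mV.
Looking into X with the source shorted: R_th = R1·R2/(R1+R2) = 2.530 × 25.8/28.33 = 2.304 kΩ.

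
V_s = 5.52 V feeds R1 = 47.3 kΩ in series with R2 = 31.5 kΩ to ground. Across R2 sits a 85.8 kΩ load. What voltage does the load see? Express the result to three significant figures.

V_out ≈ 1.81 V

R2 ‖ R_L = (31.5 × 85.8)/(31.5 + 85.8) = 23.04 kΩ.
Now apply the divider: V_out = 5.52 × 0.3276 = 1.808 V.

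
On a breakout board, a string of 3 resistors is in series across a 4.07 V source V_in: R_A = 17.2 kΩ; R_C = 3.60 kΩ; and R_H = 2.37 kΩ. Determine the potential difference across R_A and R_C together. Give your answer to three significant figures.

Total series resistance ΣR = 17.2 + 3.60 + 2.37 = 23.17 kΩ.
R_{R_A..R_C} = 17.2 + 3.60 = 20.80 kΩ.
V = V_in · R/ΣR = 4.07 × 0.8977 = 3.654 V.

V ≈ 3.65 V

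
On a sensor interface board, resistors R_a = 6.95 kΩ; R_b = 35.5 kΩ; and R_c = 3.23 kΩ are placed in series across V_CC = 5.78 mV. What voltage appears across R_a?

ΣR = 6.95 + 35.5 + 3.23 = 45.68 kΩ.
Voltage divider: V = V_CC · (6.950 / 45.68) = 5.78 × 0.1521 = 0.8794 mV.

V ≈ 0.879 mV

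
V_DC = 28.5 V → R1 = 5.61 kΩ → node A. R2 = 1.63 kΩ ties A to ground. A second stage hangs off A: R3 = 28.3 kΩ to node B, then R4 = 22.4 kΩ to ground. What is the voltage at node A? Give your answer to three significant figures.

The second stage (R3 + R4 = 50.70 kΩ) loads node A in parallel with R2.
R2 ‖ (R3+R4) = 1.579 kΩ.
First divider: V_A = V_DC · 1.579/(5.61 + 1.579) = 6.260 V.

V_A ≈ 6.26 V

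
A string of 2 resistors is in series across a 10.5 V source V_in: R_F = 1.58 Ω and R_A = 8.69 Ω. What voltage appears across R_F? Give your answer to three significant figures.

Series total: ΣR = 1.58 + 8.69 = 10.27 Ω.
V = V_in · R/ΣR = 10.5 × 0.1538 = 1.615 V.

V ≈ 1.62 V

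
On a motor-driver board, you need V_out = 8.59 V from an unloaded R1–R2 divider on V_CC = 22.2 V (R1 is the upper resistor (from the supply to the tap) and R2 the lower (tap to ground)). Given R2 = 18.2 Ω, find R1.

R1 ≈ 28.8 Ω

The divider ratio is R2/(R1+R2) = 8.59/22.2 = 0.3869.
Rearranging, R1 = R2·(1−k)/k = 18.2 × 1.584 = 28.84 Ω.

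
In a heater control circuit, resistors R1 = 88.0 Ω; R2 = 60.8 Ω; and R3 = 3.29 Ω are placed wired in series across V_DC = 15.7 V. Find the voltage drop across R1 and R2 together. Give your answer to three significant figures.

Series total: ΣR = 88.0 + 60.8 + 3.29 = 152.1 Ω.
R_{R1..R2} = 88.0 + 60.8 = 148.8 Ω.
Voltage divider: V = V_DC · (148.8 / 152.1) = 15.7 × 0.9784 = 15.36 V.

V ≈ 15.4 V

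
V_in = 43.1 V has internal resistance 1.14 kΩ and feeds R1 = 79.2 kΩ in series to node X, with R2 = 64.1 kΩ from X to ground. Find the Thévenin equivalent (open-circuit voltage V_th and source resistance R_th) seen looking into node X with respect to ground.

R1' = 1.14 + 79.2 = 80.34 kΩ (source resistance + R1).
With X open, the divider is unloaded: V_th = 43.1 × 64.1/144.4 = 19.13 V.
With V_in suppressed (replaced by a short), R_th = R1' ‖ R2 = (80.34 × 64.1)/(80.34 + 64.1) = 35.65 kΩ.

V_th ≈ 19.1 V, R_th ≈ 35.7 kΩ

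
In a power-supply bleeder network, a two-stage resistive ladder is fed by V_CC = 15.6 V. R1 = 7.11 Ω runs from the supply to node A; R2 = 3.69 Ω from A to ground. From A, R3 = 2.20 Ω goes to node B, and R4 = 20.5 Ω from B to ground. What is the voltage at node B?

V_B ≈ 4.35 V

Node A sees R2 in parallel with the series input of stage 2, R3 + R4 = 22.70 Ω.
R2 ‖ (R3+R4) = 3.174 Ω.
First divider: V_A = V_CC · 3.174/(7.11 + 3.174) = 4.815 V.
V_B = V_A × 0.9031 = 4.348 V.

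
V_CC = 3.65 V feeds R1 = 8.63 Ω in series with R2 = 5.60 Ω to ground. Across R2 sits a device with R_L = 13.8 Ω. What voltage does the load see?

V_out ≈ 1.15 V

R2 ‖ R_L = (5.60 × 13.8)/(5.60 + 13.8) = 3.984 Ω.
Voltage divider with the loaded lower leg: V_out = 3.65 × 3.984/(8.63 + 3.984) = 3.65 × 0.3158 = 1.153 V.
(Unloaded it would be 1.44 V; the load pulls it down.)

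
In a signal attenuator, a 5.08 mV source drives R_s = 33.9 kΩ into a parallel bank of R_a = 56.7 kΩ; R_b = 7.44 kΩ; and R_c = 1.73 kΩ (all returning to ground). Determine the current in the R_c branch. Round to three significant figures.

Equivalent of the parallel group: R_p = 1.370 kΩ.
Node voltage V_A = V_DC · R_p/(R_s + R_p) = 5.08 × 0.03884 = 0.1973 mV.
I(R_c) = V_A / R_c = 0.1973/1.73 = 0.1140 µA.

I ≈ 0.114 µA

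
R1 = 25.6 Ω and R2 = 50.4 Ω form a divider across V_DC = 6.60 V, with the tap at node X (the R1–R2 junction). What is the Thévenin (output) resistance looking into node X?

R_th ≈ 17.0 Ω

Zeroing V_DC shorts the top of R1 to ground, so R_th = R1 ‖ R2 = 16.98 Ω.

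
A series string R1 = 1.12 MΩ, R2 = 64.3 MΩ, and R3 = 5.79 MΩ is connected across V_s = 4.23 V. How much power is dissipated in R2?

P ≈ 0.227 µW

Series current I = V_s/ΣR = 4.23/71.21 = 0.05940 µA.
P = I²R = 0.003529 × 64.3 = 0.2269 µW.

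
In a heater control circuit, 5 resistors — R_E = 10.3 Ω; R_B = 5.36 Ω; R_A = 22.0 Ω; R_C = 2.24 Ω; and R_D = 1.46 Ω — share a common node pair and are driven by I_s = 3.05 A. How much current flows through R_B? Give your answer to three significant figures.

ΣG = 1/10.3 + 1/5.36 + 1/22.0 + 1/2.24 + 1/1.46 = 1.460.
R_B takes the fraction G_k/ΣG = 0.1866/1.460 = 0.1277, so I = 3.05 × 0.1277 = 0.3896 A.

I ≈ 0.390 A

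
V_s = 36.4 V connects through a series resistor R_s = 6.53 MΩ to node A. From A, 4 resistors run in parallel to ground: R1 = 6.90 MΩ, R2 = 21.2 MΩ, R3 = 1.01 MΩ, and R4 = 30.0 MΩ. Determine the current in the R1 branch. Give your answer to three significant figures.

I ≈ 0.590 µA

Parallel bank: R_p = 1/(1/6.90 + 1/21.2 + 1/1.01 + 1/30.0) = 0.8227 MΩ.
Node voltage V_A = V_s · R_p/(R_s + R_p) = 36.4 × 0.1119 = 4.073 V.
I(R1) = V_A / R1 = 4.073/6.90 = 0.5903 µA.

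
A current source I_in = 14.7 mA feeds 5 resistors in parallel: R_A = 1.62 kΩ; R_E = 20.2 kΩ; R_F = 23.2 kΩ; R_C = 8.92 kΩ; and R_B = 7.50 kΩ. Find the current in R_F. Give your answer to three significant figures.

I ≈ 0.663 mA

ΣG = 1/1.62 + 1/20.2 + 1/23.2 + 1/8.92 + 1/7.50 = 0.9553.
By the current-divider rule, I = I_in · G_k/ΣG = 14.7 × 0.04512 = 0.6632 mA.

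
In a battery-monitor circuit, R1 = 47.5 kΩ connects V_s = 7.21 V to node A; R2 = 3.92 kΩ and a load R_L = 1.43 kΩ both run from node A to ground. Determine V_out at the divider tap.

R2 ‖ R_L = (3.92 × 1.43)/(3.92 + 1.43) = 1.048 kΩ.
Then V_out = V_s · R2'/(R1 + R2') = 7.21 × 1.048/48.55 = 0.1556 V.

V_out ≈ 0.156 V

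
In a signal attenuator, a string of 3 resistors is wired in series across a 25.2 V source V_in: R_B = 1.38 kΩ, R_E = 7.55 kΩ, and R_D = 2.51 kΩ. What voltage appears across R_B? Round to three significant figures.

Total series resistance ΣR = 1.38 + 7.55 + 2.51 = 11.44 kΩ.
V = V_in · R/ΣR = 25.2 × 0.1206 = 3.040 V.

V ≈ 3.04 V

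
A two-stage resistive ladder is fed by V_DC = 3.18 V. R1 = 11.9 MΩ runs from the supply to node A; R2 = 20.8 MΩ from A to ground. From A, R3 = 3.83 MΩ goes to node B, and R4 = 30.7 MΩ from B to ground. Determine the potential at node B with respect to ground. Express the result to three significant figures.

V_B ≈ 1.48 V

Looking into the second stage from A: R3 + R4 = 34.53 MΩ appears in parallel with R2.
Effective lower resistance at A: R2 ‖ 34.53 = 12.98 MΩ.
First divider: V_A = V_DC · 12.98/(11.9 + 12.98) = 1.659 V.
Then the unloaded second divider: V_B = V_A × R4/(R3+R4) = 1.659 × 0.8891 = 1.475 V.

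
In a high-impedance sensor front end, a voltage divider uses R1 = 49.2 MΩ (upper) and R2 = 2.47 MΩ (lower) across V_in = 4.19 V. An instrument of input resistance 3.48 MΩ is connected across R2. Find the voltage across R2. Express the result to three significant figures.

First combine the lower leg with the load: R2 ‖ R_L = 1.445 MΩ.
Now apply the divider: V_out = 4.19 × 0.02853 = 0.1195 V.

V_out ≈ 0.120 V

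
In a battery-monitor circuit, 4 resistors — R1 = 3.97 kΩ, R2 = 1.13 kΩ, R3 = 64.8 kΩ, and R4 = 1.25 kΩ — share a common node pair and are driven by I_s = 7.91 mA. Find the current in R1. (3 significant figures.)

I ≈ 1.02 mA

Conductances: ΣG = 1/3.97 + 1/1.13 + 1/64.8 + 1/1.25 = 1.952 (1/kΩ).
By the current-divider rule, I = I_s · G_k/ΣG = 7.91 × 0.1290 = 1.021 mA.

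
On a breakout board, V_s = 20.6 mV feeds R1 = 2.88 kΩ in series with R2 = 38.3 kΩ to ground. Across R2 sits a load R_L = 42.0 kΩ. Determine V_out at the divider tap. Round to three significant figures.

V_out ≈ 18.0 mV

First combine the lower leg with the load: R2 ‖ R_L = 20.03 kΩ.
Voltage divider with the loaded lower leg: V_out = 20.6 × 20.03/(2.88 + 20.03) = 20.6 × 0.8743 = 18.01 mV.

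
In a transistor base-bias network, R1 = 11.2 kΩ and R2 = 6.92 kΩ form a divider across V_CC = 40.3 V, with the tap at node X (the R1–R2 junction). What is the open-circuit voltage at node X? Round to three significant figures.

With X open, the divider is unloaded: V_th = 40.3 × 6.92/18.12 = 15.39 V.

V_th ≈ 15.4 V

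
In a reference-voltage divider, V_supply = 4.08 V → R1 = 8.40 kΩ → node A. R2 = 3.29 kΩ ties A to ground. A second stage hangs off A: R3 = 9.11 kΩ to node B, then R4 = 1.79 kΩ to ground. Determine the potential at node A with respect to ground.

The second stage (R3 + R4 = 10.90 kΩ) loads node A in parallel with R2.
R2 ‖ (R3+R4) = 2.527 kΩ.
So V_A = 4.08 × 0.2313 = 0.9436 V.

V_A ≈ 0.944 V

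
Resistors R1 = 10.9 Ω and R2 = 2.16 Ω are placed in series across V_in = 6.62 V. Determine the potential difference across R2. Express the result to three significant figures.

ΣR = 10.9 + 2.16 = 13.06 Ω.
Voltage divider: V = V_in · (2.160 / 13.06) = 6.62 × 0.1654 = 1.095 V.

V ≈ 1.09 V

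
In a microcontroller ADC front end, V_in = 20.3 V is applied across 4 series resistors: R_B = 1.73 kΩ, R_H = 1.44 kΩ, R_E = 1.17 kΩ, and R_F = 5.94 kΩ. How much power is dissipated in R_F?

The common current is I = 20.3/10.28 = 1.975 mA.
P = I²R = 3.899 × 5.94 = 23.16 mW.

P ≈ 23.2 mW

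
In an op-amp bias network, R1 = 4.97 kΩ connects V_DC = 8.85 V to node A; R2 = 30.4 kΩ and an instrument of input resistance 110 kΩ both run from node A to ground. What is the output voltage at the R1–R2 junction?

V_out ≈ 7.32 V

First combine the lower leg with the load: R2 ‖ R_L = 23.82 kΩ.
Then V_out = V_DC · R2'/(R1 + R2') = 8.85 × 23.82/28.79 = 7.322 V.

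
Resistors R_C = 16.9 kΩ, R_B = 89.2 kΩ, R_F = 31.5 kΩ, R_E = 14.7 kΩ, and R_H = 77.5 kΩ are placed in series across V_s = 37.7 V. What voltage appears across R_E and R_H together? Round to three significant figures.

Total series resistance ΣR = 16.9 + 89.2 + 31.5 + 14.7 + 77.5 = 229.8 kΩ.
R_{R_E..R_H} = 14.7 + 77.5 = 92.20 kΩ.
By the voltage-divider rule, V = 37.7 × 92.20/229.8 = 15.13 V.

V ≈ 15.1 V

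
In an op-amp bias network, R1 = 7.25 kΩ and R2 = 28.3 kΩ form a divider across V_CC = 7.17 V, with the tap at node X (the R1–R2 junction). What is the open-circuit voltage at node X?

V_th ≈ 5.71 V

V_th is the unloaded tap voltage: V_CC · R2/(R1+R2) = 7.17 × 0.7961 = 5.708 V.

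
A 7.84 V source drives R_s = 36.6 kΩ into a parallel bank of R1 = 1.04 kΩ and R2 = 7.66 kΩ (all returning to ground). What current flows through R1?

I ≈ 0.184 mA

Equivalent of the parallel group: R_p = 0.9157 kΩ.
V_A by voltage divider: V_A = 7.84 × 0.9157/(36.6 + 0.9157) = 0.1914 V.
Branch current I = V_A/R1 = 0.1914/1.04 = 0.1840 mA.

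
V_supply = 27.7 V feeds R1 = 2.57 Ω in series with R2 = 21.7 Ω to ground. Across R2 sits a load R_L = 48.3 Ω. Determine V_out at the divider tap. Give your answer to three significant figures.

R2 ‖ R_L = (21.7 × 48.3)/(21.7 + 48.3) = 14.97 Ω.
Now apply the divider: V_out = 27.7 × 0.8535 = 23.64 V.

V_out ≈ 23.6 V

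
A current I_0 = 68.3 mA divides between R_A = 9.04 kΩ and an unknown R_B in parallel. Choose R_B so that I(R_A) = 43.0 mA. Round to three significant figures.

R_B ≈ 15.4 kΩ

The fraction through R_A equals R_B/(R_A+R_B).
43.0/68.3 = R_B/(R_A + R_B) → R_B = R_A · (0.6296)/(1 − 0.6296) = 9.04 × 1.700 = 15.36 kΩ.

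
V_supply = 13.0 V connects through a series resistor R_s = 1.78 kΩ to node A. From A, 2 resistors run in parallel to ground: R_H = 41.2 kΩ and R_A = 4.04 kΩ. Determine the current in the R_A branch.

I ≈ 2.17 mA

Combine the parallel branches: R_p = (1/41.2 + 1/4.04)⁻¹ = 3.679 kΩ.
Node voltage V_A = V_supply · R_p/(R_s + R_p) = 13.0 × 0.6739 = 8.761 V.
Branch current I = V_A/R_A = 8.761/4.04 = 2.169 mA.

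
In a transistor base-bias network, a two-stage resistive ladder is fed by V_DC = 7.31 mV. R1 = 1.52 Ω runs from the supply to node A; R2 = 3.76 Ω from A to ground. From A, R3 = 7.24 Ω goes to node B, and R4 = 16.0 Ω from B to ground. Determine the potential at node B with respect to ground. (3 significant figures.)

V_B ≈ 3.42 mV

The second stage (R3 + R4 = 23.24 Ω) loads node A in parallel with R2.
R2 ‖ (R3+R4) = 3.236 Ω.
First divider: V_A = V_DC · 3.236/(1.52 + 3.236) = 4.974 mV.
Then the unloaded second divider: V_B = V_A × R4/(R3+R4) = 4.974 × 0.6885 = 3.424 mV.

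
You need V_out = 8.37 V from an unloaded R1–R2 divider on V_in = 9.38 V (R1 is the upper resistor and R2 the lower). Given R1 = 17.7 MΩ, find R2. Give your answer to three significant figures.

V_out/V_in = R2/(R1+R2) = 0.8923.
R2 = R1 · 0.8923/(1 − 0.8923) = 146.7 MΩ.

R2 ≈ 147 MΩ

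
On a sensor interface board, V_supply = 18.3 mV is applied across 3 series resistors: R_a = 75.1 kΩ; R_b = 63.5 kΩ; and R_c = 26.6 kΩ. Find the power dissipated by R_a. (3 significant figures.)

P ≈ 0.922 nW

The common current is I = 18.3/165.2 = 0.1108 µA.
P(R_a) = I²·R_a = (0.1108)² × 75.1 = 0.9216 nW.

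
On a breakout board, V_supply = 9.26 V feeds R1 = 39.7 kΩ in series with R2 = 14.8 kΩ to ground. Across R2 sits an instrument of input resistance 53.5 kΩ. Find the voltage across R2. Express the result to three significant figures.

V_out ≈ 2.09 V

R2 ‖ R_L = (14.8 × 53.5)/(14.8 + 53.5) = 11.59 kΩ.
Then V_out = V_supply · R2'/(R1 + R2') = 9.26 × 11.59/51.29 = 2.093 V.
(Unloaded it would be 2.51 V; the load pulls it down.)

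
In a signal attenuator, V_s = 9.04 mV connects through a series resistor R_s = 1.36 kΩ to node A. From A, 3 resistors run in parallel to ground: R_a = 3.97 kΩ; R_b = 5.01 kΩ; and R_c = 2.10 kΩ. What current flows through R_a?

I ≈ 1.01 µA

Combine the parallel branches: R_p = (1/3.97 + 1/5.01 + 1/2.10)⁻¹ = 1.078 kΩ.
V_A by voltage divider: V_A = 9.04 × 1.078/(1.36 + 1.078) = 3.997 mV.
Branch current I = V_A/R_a = 3.997/3.97 = 1.007 µA.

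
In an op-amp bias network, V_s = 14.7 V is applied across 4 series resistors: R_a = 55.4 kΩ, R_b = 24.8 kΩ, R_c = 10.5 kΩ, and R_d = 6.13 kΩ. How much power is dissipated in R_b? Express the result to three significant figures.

The common current is I = 14.7/96.83 = 0.1518 mA.
V(R_b) = I·R = 3.765 V; P = V·I = 3.765 × 0.1518 = 0.5716 mW.

P ≈ 0.572 mW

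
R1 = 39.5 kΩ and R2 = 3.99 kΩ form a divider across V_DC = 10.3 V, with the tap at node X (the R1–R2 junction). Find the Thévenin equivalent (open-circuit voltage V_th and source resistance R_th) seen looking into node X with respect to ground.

With X open, the divider is unloaded: V_th = 10.3 × 3.99/43.49 = 0.9450 V.
Looking into X with the source shorted: R_th = R1·R2/(R1+R2) = 39.50 × 3.99/43.49 = 3.624 kΩ.

V_th ≈ 0.945 V, R_th ≈ 3.62 kΩ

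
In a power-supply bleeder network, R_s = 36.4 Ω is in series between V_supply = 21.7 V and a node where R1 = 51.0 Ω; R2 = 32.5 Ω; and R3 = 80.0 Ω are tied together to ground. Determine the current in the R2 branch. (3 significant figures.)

Parallel bank: R_p = 1/(1/51.0 + 1/32.5 + 1/80.0) = 15.90 Ω.
V_A = 21.7 × 15.90/52.30 = 6.598 V.
I(R2) = V_A / R2 = 6.598/32.5 = 0.2030 A.

I ≈ 0.203 A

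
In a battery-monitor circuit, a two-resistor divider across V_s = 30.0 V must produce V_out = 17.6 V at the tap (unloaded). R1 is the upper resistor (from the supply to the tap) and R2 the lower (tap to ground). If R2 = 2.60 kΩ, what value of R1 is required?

R1 ≈ 1.83 kΩ

The divider ratio is R2/(R1+R2) = 17.6/30.0 = 0.5867.
R1 = R2·(1/k − 1) = 2.60 × 0.7045 = 1.832 kΩ.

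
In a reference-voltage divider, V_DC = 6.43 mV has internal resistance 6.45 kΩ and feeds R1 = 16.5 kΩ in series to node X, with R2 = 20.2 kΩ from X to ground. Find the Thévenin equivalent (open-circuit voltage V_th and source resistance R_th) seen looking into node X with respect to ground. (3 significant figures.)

R1' = 6.45 + 16.5 = 22.95 kΩ (source resistance + R1).
V_th is the unloaded tap voltage: V_DC · R2/(R1'+R2) = 6.43 × 0.4681 = 3.010 mV.
Zeroing V_DC shorts the top of R1' to ground, so R_th = R1' ‖ R2 = 10.74 kΩ.

V_th ≈ 3.01 mV, R_th ≈ 10.7 kΩ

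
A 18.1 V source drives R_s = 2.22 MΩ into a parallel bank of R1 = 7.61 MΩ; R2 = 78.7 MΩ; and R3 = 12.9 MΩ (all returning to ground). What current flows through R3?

I ≈ 0.940 µA

Parallel bank: R_p = 1/(1/7.61 + 1/78.7 + 1/12.9) = 4.512 MΩ.
Node voltage V_A = V_s · R_p/(R_s + R_p) = 18.1 × 0.6702 = 12.13 V.
Branch current I = V_A/R3 = 12.13/12.9 = 0.9404 µA.
(Equivalently: I_total = 2.689 µA, then current-divider fraction G_k/ΣG = 0.3498.)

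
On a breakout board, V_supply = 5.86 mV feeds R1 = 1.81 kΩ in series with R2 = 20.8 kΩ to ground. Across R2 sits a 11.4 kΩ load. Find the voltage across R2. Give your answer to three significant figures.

V_out ≈ 4.70 mV

First combine the lower leg with the load: R2 ‖ R_L = 7.364 kΩ.
Voltage divider with the loaded lower leg: V_out = 5.86 × 7.364/(1.81 + 7.364) = 5.86 × 0.8027 = 4.704 mV.
(Unloaded it would be 5.39 mV; the load pulls it down.)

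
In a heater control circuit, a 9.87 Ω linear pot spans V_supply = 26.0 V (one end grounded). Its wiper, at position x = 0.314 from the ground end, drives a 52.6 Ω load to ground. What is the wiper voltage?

The pot divides into 6.771 Ω above the wiper and 3.099 Ω below.
R_L loads the lower segment: effective lower R = 2.927 Ω.
V_out = 26.0 × 2.927/(6.771 + 2.927) = 7.847 V.
(Unloaded: V_out = x·V_supply = 8.16 V.)

V_out ≈ 7.85 V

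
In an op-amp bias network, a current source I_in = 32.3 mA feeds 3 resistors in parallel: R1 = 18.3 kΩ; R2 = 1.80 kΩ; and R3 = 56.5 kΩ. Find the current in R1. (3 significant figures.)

Total conductance ΣG = 1/18.3 + 1/1.80 + 1/56.5 = 0.6279 (units of 1/kΩ).
Current divider: I(R1) = I_in · G_k/ΣG = 32.3 × (0.05464/0.6279) = 32.3 × 0.08703 = 2.811 mA.

I ≈ 2.81 mA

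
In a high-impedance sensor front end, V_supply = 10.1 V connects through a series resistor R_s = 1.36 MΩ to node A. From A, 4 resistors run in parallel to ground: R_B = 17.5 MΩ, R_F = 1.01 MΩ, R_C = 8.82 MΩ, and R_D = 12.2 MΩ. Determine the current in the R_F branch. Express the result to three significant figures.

I ≈ 3.72 µA

Equivalent of the parallel group: R_p = 0.8048 MΩ.
V_A = 10.1 × 0.8048/2.165 = 3.755 V.
I(R_F) = V_A / R_F = 3.755/1.01 = 3.718 µA.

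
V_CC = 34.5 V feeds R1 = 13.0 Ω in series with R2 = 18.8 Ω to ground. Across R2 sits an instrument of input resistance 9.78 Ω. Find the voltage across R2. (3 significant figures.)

V_out ≈ 11.4 V

R2 ‖ R_L = (18.8 × 9.78)/(18.8 + 9.78) = 6.433 Ω.
Voltage divider with the loaded lower leg: V_out = 34.5 × 6.433/(13.0 + 6.433) = 34.5 × 0.3310 = 11.42 V.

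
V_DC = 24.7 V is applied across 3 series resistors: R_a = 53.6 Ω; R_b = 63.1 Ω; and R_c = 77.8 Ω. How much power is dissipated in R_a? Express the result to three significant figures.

P ≈ 0.864 W

Series current I = V_DC/ΣR = 24.7/194.5 = 0.1270 A.
P(R_a) = I²·R_a = (0.1270)² × 53.6 = 0.8644 W.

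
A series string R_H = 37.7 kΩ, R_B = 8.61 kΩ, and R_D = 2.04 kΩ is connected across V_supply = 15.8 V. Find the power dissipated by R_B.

P ≈ 0.919 mW

ΣR = 48.35 kΩ → I = 15.8/48.35 = 0.3268 mA.
V(R_B) = I·R = 2.814 V; P = V·I = 2.814 × 0.3268 = 0.9194 mW.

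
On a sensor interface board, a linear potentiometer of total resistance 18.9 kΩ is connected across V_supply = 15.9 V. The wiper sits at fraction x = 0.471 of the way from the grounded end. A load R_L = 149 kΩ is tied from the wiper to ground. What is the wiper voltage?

Split the track: R_lower = x·R_p = 8.902 kΩ, R_upper = (1−x)·R_p = 9.998 kΩ.
R_L loads the lower segment: effective lower R = 8.400 kΩ.
Then V_out = V_supply · 8.400/(9.998 + 8.400) = 7.259 V.
(Unloaded: V_out = x·V_supply = 7.49 V.)

V_out ≈ 7.26 V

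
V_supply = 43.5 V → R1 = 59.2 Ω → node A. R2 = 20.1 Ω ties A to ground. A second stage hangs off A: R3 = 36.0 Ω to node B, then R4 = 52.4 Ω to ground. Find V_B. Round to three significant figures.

Looking into the second stage from A: R3 + R4 = 88.40 Ω appears in parallel with R2.
R2 ‖ (R3+R4) = 16.38 Ω.
First divider: V_A = V_supply · 16.38/(59.2 + 16.38) = 9.426 V.
Stage 2 is unloaded, so V_B = V_A · R4/(R3+R4) = 9.426 × 52.4/88.40 = 5.587 V.

V_B ≈ 5.59 V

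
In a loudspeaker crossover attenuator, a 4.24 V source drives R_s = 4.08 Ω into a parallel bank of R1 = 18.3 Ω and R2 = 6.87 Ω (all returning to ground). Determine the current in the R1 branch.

I ≈ 0.128 A

Parallel bank: R_p = 1/(1/18.3 + 1/6.87) = 4.995 Ω.
V_A by voltage divider: V_A = 4.24 × 4.995/(4.08 + 4.995) = 2.334 V.
I(R1) = V_A / R1 = 2.334/18.3 = 0.1275 A.
(Check via current divider: I_total = 0.4672 A; share G_k/ΣG = 0.2729 → same result.)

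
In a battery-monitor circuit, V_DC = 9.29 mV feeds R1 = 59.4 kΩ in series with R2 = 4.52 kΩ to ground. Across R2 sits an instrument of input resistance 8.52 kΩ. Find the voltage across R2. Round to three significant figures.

V_out ≈ 0.440 mV

First combine the lower leg with the load: R2 ‖ R_L = 2.953 kΩ.
Voltage divider with the loaded lower leg: V_out = 9.29 × 2.953/(59.4 + 2.953) = 9.29 × 0.04736 = 0.4400 mV.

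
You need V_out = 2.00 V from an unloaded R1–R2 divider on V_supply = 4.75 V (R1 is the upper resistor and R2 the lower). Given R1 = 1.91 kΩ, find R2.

R2 ≈ 1.39 kΩ

V_out/V_supply = R2/(R1+R2) = 0.4211.
So R2 = R1 · V_out/(V_supply − V_out) = 1.91 × 2.00/(4.75 − 2.00) = 1.91 × 0.7273 = 1.389 kΩ.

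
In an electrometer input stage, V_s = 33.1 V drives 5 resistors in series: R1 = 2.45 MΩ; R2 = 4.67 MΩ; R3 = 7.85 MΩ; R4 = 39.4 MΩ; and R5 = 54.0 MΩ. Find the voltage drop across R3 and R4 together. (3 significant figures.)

Total series resistance ΣR = 2.45 + 4.67 + 7.85 + 39.4 + 54.0 = 108.4 MΩ.
R_{R3..R4} = 7.85 + 39.4 = 47.25 MΩ.
By the voltage-divider rule, V = 33.1 × 47.25/108.4 = 14.43 V.

V ≈ 14.4 V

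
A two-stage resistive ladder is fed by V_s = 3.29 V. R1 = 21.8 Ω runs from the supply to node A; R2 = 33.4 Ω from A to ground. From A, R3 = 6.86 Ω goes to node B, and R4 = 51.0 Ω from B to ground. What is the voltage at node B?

The second stage (R3 + R4 = 57.86 Ω) loads node A in parallel with R2.
R2 ‖ (R3+R4) = 21.18 Ω.
V_A = 3.29 × 21.18/(21.8 + 21.18) = 1.621 V.
V_B = V_A × 0.8814 = 1.429 V.

V_B ≈ 1.43 V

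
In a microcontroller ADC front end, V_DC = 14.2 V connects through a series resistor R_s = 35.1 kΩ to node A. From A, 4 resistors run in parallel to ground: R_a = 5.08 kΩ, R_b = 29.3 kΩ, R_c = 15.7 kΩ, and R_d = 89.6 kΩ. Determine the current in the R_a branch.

I ≈ 0.238 mA

Combine the parallel branches: R_p = (1/5.08 + 1/29.3 + 1/15.7 + 1/89.6)⁻¹ = 3.270 kΩ.
Node voltage V_A = V_DC · R_p/(R_s + R_p) = 14.2 × 0.08522 = 1.210 V.
Branch current I = V_A/R_a = 1.210/5.08 = 0.2382 mA.
(Check via current divider: I_total = 0.3701 mA; share G_k/ΣG = 0.6436 → same result.)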